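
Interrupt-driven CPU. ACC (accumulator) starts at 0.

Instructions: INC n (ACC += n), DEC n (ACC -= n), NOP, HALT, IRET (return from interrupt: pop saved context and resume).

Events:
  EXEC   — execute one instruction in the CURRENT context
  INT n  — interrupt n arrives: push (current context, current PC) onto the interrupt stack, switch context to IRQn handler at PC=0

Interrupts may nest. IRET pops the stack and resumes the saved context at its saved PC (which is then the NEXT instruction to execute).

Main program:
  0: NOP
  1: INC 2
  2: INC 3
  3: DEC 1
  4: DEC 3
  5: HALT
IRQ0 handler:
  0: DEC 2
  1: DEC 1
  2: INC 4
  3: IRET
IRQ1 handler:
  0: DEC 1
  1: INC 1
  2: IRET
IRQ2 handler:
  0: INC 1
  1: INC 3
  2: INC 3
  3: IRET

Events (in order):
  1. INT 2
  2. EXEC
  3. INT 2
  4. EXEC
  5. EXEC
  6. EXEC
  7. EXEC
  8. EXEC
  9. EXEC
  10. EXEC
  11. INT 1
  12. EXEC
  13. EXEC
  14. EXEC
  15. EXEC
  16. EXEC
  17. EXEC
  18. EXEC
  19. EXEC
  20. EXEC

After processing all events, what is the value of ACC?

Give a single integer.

Answer: 15

Derivation:
Event 1 (INT 2): INT 2 arrives: push (MAIN, PC=0), enter IRQ2 at PC=0 (depth now 1)
Event 2 (EXEC): [IRQ2] PC=0: INC 1 -> ACC=1
Event 3 (INT 2): INT 2 arrives: push (IRQ2, PC=1), enter IRQ2 at PC=0 (depth now 2)
Event 4 (EXEC): [IRQ2] PC=0: INC 1 -> ACC=2
Event 5 (EXEC): [IRQ2] PC=1: INC 3 -> ACC=5
Event 6 (EXEC): [IRQ2] PC=2: INC 3 -> ACC=8
Event 7 (EXEC): [IRQ2] PC=3: IRET -> resume IRQ2 at PC=1 (depth now 1)
Event 8 (EXEC): [IRQ2] PC=1: INC 3 -> ACC=11
Event 9 (EXEC): [IRQ2] PC=2: INC 3 -> ACC=14
Event 10 (EXEC): [IRQ2] PC=3: IRET -> resume MAIN at PC=0 (depth now 0)
Event 11 (INT 1): INT 1 arrives: push (MAIN, PC=0), enter IRQ1 at PC=0 (depth now 1)
Event 12 (EXEC): [IRQ1] PC=0: DEC 1 -> ACC=13
Event 13 (EXEC): [IRQ1] PC=1: INC 1 -> ACC=14
Event 14 (EXEC): [IRQ1] PC=2: IRET -> resume MAIN at PC=0 (depth now 0)
Event 15 (EXEC): [MAIN] PC=0: NOP
Event 16 (EXEC): [MAIN] PC=1: INC 2 -> ACC=16
Event 17 (EXEC): [MAIN] PC=2: INC 3 -> ACC=19
Event 18 (EXEC): [MAIN] PC=3: DEC 1 -> ACC=18
Event 19 (EXEC): [MAIN] PC=4: DEC 3 -> ACC=15
Event 20 (EXEC): [MAIN] PC=5: HALT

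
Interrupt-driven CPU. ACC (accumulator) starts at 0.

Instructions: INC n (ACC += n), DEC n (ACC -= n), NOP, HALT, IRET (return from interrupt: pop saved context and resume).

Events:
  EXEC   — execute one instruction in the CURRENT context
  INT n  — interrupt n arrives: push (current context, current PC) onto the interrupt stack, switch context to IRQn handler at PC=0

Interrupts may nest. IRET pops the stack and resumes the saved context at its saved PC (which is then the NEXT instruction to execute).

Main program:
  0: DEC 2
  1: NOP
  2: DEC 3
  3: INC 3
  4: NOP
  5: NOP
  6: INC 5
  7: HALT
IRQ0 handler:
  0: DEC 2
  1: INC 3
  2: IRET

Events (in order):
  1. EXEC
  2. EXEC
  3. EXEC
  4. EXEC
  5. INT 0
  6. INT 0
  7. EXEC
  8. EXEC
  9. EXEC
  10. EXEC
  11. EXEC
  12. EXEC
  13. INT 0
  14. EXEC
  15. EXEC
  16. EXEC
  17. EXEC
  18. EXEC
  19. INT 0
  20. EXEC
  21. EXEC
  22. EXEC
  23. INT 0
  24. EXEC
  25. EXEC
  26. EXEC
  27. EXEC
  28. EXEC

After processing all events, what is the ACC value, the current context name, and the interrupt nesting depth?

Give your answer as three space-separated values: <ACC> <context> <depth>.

Event 1 (EXEC): [MAIN] PC=0: DEC 2 -> ACC=-2
Event 2 (EXEC): [MAIN] PC=1: NOP
Event 3 (EXEC): [MAIN] PC=2: DEC 3 -> ACC=-5
Event 4 (EXEC): [MAIN] PC=3: INC 3 -> ACC=-2
Event 5 (INT 0): INT 0 arrives: push (MAIN, PC=4), enter IRQ0 at PC=0 (depth now 1)
Event 6 (INT 0): INT 0 arrives: push (IRQ0, PC=0), enter IRQ0 at PC=0 (depth now 2)
Event 7 (EXEC): [IRQ0] PC=0: DEC 2 -> ACC=-4
Event 8 (EXEC): [IRQ0] PC=1: INC 3 -> ACC=-1
Event 9 (EXEC): [IRQ0] PC=2: IRET -> resume IRQ0 at PC=0 (depth now 1)
Event 10 (EXEC): [IRQ0] PC=0: DEC 2 -> ACC=-3
Event 11 (EXEC): [IRQ0] PC=1: INC 3 -> ACC=0
Event 12 (EXEC): [IRQ0] PC=2: IRET -> resume MAIN at PC=4 (depth now 0)
Event 13 (INT 0): INT 0 arrives: push (MAIN, PC=4), enter IRQ0 at PC=0 (depth now 1)
Event 14 (EXEC): [IRQ0] PC=0: DEC 2 -> ACC=-2
Event 15 (EXEC): [IRQ0] PC=1: INC 3 -> ACC=1
Event 16 (EXEC): [IRQ0] PC=2: IRET -> resume MAIN at PC=4 (depth now 0)
Event 17 (EXEC): [MAIN] PC=4: NOP
Event 18 (EXEC): [MAIN] PC=5: NOP
Event 19 (INT 0): INT 0 arrives: push (MAIN, PC=6), enter IRQ0 at PC=0 (depth now 1)
Event 20 (EXEC): [IRQ0] PC=0: DEC 2 -> ACC=-1
Event 21 (EXEC): [IRQ0] PC=1: INC 3 -> ACC=2
Event 22 (EXEC): [IRQ0] PC=2: IRET -> resume MAIN at PC=6 (depth now 0)
Event 23 (INT 0): INT 0 arrives: push (MAIN, PC=6), enter IRQ0 at PC=0 (depth now 1)
Event 24 (EXEC): [IRQ0] PC=0: DEC 2 -> ACC=0
Event 25 (EXEC): [IRQ0] PC=1: INC 3 -> ACC=3
Event 26 (EXEC): [IRQ0] PC=2: IRET -> resume MAIN at PC=6 (depth now 0)
Event 27 (EXEC): [MAIN] PC=6: INC 5 -> ACC=8
Event 28 (EXEC): [MAIN] PC=7: HALT

Answer: 8 MAIN 0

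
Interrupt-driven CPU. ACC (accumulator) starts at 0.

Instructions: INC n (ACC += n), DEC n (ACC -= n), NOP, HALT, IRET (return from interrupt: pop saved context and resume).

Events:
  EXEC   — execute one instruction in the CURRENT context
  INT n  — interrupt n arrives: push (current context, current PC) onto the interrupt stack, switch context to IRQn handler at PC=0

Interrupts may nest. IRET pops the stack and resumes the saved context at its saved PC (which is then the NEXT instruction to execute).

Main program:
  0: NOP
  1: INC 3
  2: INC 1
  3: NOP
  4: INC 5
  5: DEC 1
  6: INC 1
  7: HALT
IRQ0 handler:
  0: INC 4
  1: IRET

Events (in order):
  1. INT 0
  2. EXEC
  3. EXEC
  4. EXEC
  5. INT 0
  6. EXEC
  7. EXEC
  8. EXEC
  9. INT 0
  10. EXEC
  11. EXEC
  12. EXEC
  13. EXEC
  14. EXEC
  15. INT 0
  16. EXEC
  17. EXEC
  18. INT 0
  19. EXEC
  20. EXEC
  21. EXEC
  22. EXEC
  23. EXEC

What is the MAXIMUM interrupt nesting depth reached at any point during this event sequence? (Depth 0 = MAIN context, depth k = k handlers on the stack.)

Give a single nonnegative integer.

Event 1 (INT 0): INT 0 arrives: push (MAIN, PC=0), enter IRQ0 at PC=0 (depth now 1) [depth=1]
Event 2 (EXEC): [IRQ0] PC=0: INC 4 -> ACC=4 [depth=1]
Event 3 (EXEC): [IRQ0] PC=1: IRET -> resume MAIN at PC=0 (depth now 0) [depth=0]
Event 4 (EXEC): [MAIN] PC=0: NOP [depth=0]
Event 5 (INT 0): INT 0 arrives: push (MAIN, PC=1), enter IRQ0 at PC=0 (depth now 1) [depth=1]
Event 6 (EXEC): [IRQ0] PC=0: INC 4 -> ACC=8 [depth=1]
Event 7 (EXEC): [IRQ0] PC=1: IRET -> resume MAIN at PC=1 (depth now 0) [depth=0]
Event 8 (EXEC): [MAIN] PC=1: INC 3 -> ACC=11 [depth=0]
Event 9 (INT 0): INT 0 arrives: push (MAIN, PC=2), enter IRQ0 at PC=0 (depth now 1) [depth=1]
Event 10 (EXEC): [IRQ0] PC=0: INC 4 -> ACC=15 [depth=1]
Event 11 (EXEC): [IRQ0] PC=1: IRET -> resume MAIN at PC=2 (depth now 0) [depth=0]
Event 12 (EXEC): [MAIN] PC=2: INC 1 -> ACC=16 [depth=0]
Event 13 (EXEC): [MAIN] PC=3: NOP [depth=0]
Event 14 (EXEC): [MAIN] PC=4: INC 5 -> ACC=21 [depth=0]
Event 15 (INT 0): INT 0 arrives: push (MAIN, PC=5), enter IRQ0 at PC=0 (depth now 1) [depth=1]
Event 16 (EXEC): [IRQ0] PC=0: INC 4 -> ACC=25 [depth=1]
Event 17 (EXEC): [IRQ0] PC=1: IRET -> resume MAIN at PC=5 (depth now 0) [depth=0]
Event 18 (INT 0): INT 0 arrives: push (MAIN, PC=5), enter IRQ0 at PC=0 (depth now 1) [depth=1]
Event 19 (EXEC): [IRQ0] PC=0: INC 4 -> ACC=29 [depth=1]
Event 20 (EXEC): [IRQ0] PC=1: IRET -> resume MAIN at PC=5 (depth now 0) [depth=0]
Event 21 (EXEC): [MAIN] PC=5: DEC 1 -> ACC=28 [depth=0]
Event 22 (EXEC): [MAIN] PC=6: INC 1 -> ACC=29 [depth=0]
Event 23 (EXEC): [MAIN] PC=7: HALT [depth=0]
Max depth observed: 1

Answer: 1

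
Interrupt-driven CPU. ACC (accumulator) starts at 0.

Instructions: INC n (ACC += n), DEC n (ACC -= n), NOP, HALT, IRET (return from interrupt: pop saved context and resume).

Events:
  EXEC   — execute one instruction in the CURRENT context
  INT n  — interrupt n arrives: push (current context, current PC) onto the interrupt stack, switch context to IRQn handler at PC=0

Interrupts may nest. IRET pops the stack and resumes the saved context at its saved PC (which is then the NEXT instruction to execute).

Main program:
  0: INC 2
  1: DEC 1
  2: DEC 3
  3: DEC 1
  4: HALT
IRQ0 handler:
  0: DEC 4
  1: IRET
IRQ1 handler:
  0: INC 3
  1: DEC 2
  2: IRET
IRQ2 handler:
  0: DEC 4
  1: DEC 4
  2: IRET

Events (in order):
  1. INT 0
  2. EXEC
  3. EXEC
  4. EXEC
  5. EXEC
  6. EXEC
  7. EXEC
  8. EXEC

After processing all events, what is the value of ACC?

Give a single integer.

Answer: -7

Derivation:
Event 1 (INT 0): INT 0 arrives: push (MAIN, PC=0), enter IRQ0 at PC=0 (depth now 1)
Event 2 (EXEC): [IRQ0] PC=0: DEC 4 -> ACC=-4
Event 3 (EXEC): [IRQ0] PC=1: IRET -> resume MAIN at PC=0 (depth now 0)
Event 4 (EXEC): [MAIN] PC=0: INC 2 -> ACC=-2
Event 5 (EXEC): [MAIN] PC=1: DEC 1 -> ACC=-3
Event 6 (EXEC): [MAIN] PC=2: DEC 3 -> ACC=-6
Event 7 (EXEC): [MAIN] PC=3: DEC 1 -> ACC=-7
Event 8 (EXEC): [MAIN] PC=4: HALT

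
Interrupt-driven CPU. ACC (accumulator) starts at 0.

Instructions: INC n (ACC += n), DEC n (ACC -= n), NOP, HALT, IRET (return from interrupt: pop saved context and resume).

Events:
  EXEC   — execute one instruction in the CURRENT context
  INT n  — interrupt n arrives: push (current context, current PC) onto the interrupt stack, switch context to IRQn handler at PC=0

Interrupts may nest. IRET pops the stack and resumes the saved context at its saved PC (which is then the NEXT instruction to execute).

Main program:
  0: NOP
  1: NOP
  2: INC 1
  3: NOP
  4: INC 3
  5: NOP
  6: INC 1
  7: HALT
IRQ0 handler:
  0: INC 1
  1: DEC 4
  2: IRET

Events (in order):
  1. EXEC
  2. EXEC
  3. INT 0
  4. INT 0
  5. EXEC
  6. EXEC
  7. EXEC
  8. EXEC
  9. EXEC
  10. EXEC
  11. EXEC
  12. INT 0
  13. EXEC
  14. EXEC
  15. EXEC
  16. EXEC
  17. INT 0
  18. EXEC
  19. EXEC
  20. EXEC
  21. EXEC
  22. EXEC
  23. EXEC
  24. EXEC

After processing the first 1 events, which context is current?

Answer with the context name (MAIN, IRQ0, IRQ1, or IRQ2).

Event 1 (EXEC): [MAIN] PC=0: NOP

Answer: MAIN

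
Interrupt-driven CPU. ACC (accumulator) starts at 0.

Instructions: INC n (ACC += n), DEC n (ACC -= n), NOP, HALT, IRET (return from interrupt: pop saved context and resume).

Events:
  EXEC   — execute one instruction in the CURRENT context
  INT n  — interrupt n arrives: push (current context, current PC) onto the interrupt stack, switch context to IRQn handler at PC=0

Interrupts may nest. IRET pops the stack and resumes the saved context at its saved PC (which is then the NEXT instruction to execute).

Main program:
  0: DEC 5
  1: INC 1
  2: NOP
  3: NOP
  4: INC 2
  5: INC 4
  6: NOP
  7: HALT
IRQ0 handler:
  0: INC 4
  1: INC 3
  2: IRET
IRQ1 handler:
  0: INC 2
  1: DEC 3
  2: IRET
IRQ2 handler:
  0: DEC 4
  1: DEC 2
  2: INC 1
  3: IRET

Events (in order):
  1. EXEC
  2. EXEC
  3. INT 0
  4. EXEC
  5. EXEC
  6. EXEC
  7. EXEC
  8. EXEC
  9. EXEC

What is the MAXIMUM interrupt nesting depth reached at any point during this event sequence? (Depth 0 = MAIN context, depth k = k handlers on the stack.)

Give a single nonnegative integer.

Event 1 (EXEC): [MAIN] PC=0: DEC 5 -> ACC=-5 [depth=0]
Event 2 (EXEC): [MAIN] PC=1: INC 1 -> ACC=-4 [depth=0]
Event 3 (INT 0): INT 0 arrives: push (MAIN, PC=2), enter IRQ0 at PC=0 (depth now 1) [depth=1]
Event 4 (EXEC): [IRQ0] PC=0: INC 4 -> ACC=0 [depth=1]
Event 5 (EXEC): [IRQ0] PC=1: INC 3 -> ACC=3 [depth=1]
Event 6 (EXEC): [IRQ0] PC=2: IRET -> resume MAIN at PC=2 (depth now 0) [depth=0]
Event 7 (EXEC): [MAIN] PC=2: NOP [depth=0]
Event 8 (EXEC): [MAIN] PC=3: NOP [depth=0]
Event 9 (EXEC): [MAIN] PC=4: INC 2 -> ACC=5 [depth=0]
Max depth observed: 1

Answer: 1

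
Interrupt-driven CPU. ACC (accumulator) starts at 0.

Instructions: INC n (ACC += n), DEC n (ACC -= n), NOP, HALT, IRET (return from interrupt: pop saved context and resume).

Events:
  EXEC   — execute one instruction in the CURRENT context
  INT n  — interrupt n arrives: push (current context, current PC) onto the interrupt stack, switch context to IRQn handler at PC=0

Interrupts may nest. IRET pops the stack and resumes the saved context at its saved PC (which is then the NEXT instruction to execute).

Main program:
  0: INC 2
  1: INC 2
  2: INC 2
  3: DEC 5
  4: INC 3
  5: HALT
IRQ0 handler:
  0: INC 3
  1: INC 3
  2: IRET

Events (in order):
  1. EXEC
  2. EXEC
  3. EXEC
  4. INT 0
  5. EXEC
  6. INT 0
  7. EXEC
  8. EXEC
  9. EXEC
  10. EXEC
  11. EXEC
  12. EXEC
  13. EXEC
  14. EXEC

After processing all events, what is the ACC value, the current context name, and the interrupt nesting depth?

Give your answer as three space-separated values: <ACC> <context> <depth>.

Event 1 (EXEC): [MAIN] PC=0: INC 2 -> ACC=2
Event 2 (EXEC): [MAIN] PC=1: INC 2 -> ACC=4
Event 3 (EXEC): [MAIN] PC=2: INC 2 -> ACC=6
Event 4 (INT 0): INT 0 arrives: push (MAIN, PC=3), enter IRQ0 at PC=0 (depth now 1)
Event 5 (EXEC): [IRQ0] PC=0: INC 3 -> ACC=9
Event 6 (INT 0): INT 0 arrives: push (IRQ0, PC=1), enter IRQ0 at PC=0 (depth now 2)
Event 7 (EXEC): [IRQ0] PC=0: INC 3 -> ACC=12
Event 8 (EXEC): [IRQ0] PC=1: INC 3 -> ACC=15
Event 9 (EXEC): [IRQ0] PC=2: IRET -> resume IRQ0 at PC=1 (depth now 1)
Event 10 (EXEC): [IRQ0] PC=1: INC 3 -> ACC=18
Event 11 (EXEC): [IRQ0] PC=2: IRET -> resume MAIN at PC=3 (depth now 0)
Event 12 (EXEC): [MAIN] PC=3: DEC 5 -> ACC=13
Event 13 (EXEC): [MAIN] PC=4: INC 3 -> ACC=16
Event 14 (EXEC): [MAIN] PC=5: HALT

Answer: 16 MAIN 0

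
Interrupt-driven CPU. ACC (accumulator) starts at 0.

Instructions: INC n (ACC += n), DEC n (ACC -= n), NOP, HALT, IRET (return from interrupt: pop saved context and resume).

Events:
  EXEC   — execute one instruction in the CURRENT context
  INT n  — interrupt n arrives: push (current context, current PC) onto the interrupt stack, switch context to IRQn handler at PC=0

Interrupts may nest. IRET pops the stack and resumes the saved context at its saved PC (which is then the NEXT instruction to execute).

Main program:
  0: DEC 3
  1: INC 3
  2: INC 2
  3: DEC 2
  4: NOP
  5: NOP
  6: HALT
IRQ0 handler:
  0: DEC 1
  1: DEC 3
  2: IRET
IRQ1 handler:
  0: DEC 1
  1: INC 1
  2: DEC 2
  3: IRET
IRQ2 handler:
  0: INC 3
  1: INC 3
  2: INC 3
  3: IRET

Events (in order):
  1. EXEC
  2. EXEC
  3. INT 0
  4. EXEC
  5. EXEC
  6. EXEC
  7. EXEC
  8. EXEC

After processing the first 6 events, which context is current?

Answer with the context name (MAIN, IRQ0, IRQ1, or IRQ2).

Answer: MAIN

Derivation:
Event 1 (EXEC): [MAIN] PC=0: DEC 3 -> ACC=-3
Event 2 (EXEC): [MAIN] PC=1: INC 3 -> ACC=0
Event 3 (INT 0): INT 0 arrives: push (MAIN, PC=2), enter IRQ0 at PC=0 (depth now 1)
Event 4 (EXEC): [IRQ0] PC=0: DEC 1 -> ACC=-1
Event 5 (EXEC): [IRQ0] PC=1: DEC 3 -> ACC=-4
Event 6 (EXEC): [IRQ0] PC=2: IRET -> resume MAIN at PC=2 (depth now 0)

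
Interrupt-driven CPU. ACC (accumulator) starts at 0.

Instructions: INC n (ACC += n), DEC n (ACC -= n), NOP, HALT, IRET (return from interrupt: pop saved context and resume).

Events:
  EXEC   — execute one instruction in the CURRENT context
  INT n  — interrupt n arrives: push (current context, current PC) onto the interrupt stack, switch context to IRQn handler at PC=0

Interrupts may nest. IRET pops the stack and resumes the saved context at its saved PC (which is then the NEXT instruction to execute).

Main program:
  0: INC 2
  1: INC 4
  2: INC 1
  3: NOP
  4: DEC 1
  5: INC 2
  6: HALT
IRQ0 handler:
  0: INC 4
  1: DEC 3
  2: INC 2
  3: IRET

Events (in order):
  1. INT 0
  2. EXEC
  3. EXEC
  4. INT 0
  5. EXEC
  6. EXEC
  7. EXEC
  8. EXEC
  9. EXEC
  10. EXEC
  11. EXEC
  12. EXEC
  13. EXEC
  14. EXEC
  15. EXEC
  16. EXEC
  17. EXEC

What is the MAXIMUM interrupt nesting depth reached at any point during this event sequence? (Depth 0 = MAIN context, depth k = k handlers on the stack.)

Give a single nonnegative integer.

Answer: 2

Derivation:
Event 1 (INT 0): INT 0 arrives: push (MAIN, PC=0), enter IRQ0 at PC=0 (depth now 1) [depth=1]
Event 2 (EXEC): [IRQ0] PC=0: INC 4 -> ACC=4 [depth=1]
Event 3 (EXEC): [IRQ0] PC=1: DEC 3 -> ACC=1 [depth=1]
Event 4 (INT 0): INT 0 arrives: push (IRQ0, PC=2), enter IRQ0 at PC=0 (depth now 2) [depth=2]
Event 5 (EXEC): [IRQ0] PC=0: INC 4 -> ACC=5 [depth=2]
Event 6 (EXEC): [IRQ0] PC=1: DEC 3 -> ACC=2 [depth=2]
Event 7 (EXEC): [IRQ0] PC=2: INC 2 -> ACC=4 [depth=2]
Event 8 (EXEC): [IRQ0] PC=3: IRET -> resume IRQ0 at PC=2 (depth now 1) [depth=1]
Event 9 (EXEC): [IRQ0] PC=2: INC 2 -> ACC=6 [depth=1]
Event 10 (EXEC): [IRQ0] PC=3: IRET -> resume MAIN at PC=0 (depth now 0) [depth=0]
Event 11 (EXEC): [MAIN] PC=0: INC 2 -> ACC=8 [depth=0]
Event 12 (EXEC): [MAIN] PC=1: INC 4 -> ACC=12 [depth=0]
Event 13 (EXEC): [MAIN] PC=2: INC 1 -> ACC=13 [depth=0]
Event 14 (EXEC): [MAIN] PC=3: NOP [depth=0]
Event 15 (EXEC): [MAIN] PC=4: DEC 1 -> ACC=12 [depth=0]
Event 16 (EXEC): [MAIN] PC=5: INC 2 -> ACC=14 [depth=0]
Event 17 (EXEC): [MAIN] PC=6: HALT [depth=0]
Max depth observed: 2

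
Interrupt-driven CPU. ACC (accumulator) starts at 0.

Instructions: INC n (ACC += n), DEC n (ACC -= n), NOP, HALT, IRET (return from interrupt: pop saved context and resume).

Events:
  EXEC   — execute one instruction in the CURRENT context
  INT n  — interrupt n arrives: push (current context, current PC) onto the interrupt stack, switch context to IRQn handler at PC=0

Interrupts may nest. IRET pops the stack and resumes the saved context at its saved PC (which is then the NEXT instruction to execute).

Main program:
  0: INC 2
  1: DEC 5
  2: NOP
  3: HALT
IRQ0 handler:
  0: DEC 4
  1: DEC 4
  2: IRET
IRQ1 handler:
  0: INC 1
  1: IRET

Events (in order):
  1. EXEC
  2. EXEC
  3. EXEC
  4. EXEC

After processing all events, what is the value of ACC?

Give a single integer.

Answer: -3

Derivation:
Event 1 (EXEC): [MAIN] PC=0: INC 2 -> ACC=2
Event 2 (EXEC): [MAIN] PC=1: DEC 5 -> ACC=-3
Event 3 (EXEC): [MAIN] PC=2: NOP
Event 4 (EXEC): [MAIN] PC=3: HALT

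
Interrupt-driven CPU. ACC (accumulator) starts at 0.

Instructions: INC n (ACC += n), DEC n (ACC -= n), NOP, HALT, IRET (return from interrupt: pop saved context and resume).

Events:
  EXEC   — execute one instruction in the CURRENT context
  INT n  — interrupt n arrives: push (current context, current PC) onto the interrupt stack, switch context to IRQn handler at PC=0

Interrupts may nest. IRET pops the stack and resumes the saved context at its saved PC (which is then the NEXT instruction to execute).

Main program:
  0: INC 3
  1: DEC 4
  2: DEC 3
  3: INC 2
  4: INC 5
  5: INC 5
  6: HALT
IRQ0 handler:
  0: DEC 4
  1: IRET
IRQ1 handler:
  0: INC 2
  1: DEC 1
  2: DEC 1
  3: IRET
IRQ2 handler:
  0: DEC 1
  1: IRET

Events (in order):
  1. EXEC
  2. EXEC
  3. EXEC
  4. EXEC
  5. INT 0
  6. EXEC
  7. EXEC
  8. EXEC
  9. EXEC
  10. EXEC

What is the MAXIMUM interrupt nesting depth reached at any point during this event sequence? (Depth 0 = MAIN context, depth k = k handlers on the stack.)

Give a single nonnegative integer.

Event 1 (EXEC): [MAIN] PC=0: INC 3 -> ACC=3 [depth=0]
Event 2 (EXEC): [MAIN] PC=1: DEC 4 -> ACC=-1 [depth=0]
Event 3 (EXEC): [MAIN] PC=2: DEC 3 -> ACC=-4 [depth=0]
Event 4 (EXEC): [MAIN] PC=3: INC 2 -> ACC=-2 [depth=0]
Event 5 (INT 0): INT 0 arrives: push (MAIN, PC=4), enter IRQ0 at PC=0 (depth now 1) [depth=1]
Event 6 (EXEC): [IRQ0] PC=0: DEC 4 -> ACC=-6 [depth=1]
Event 7 (EXEC): [IRQ0] PC=1: IRET -> resume MAIN at PC=4 (depth now 0) [depth=0]
Event 8 (EXEC): [MAIN] PC=4: INC 5 -> ACC=-1 [depth=0]
Event 9 (EXEC): [MAIN] PC=5: INC 5 -> ACC=4 [depth=0]
Event 10 (EXEC): [MAIN] PC=6: HALT [depth=0]
Max depth observed: 1

Answer: 1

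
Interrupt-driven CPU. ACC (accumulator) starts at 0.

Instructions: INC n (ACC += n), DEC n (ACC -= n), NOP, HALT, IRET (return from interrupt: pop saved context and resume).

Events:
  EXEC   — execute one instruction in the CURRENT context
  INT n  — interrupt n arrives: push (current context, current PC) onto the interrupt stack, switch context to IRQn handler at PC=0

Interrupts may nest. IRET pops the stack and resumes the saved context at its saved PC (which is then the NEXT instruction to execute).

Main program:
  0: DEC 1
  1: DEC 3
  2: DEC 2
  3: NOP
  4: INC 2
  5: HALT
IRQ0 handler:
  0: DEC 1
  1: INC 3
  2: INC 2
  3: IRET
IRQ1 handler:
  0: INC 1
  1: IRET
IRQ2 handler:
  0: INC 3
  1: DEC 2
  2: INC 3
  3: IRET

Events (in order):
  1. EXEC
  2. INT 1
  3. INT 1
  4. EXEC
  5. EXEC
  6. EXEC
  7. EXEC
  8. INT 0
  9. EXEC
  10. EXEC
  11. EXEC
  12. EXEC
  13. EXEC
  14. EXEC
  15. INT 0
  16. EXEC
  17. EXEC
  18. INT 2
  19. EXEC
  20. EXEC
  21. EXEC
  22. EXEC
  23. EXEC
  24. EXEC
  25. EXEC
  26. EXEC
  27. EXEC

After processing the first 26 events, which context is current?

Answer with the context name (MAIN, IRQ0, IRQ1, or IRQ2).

Event 1 (EXEC): [MAIN] PC=0: DEC 1 -> ACC=-1
Event 2 (INT 1): INT 1 arrives: push (MAIN, PC=1), enter IRQ1 at PC=0 (depth now 1)
Event 3 (INT 1): INT 1 arrives: push (IRQ1, PC=0), enter IRQ1 at PC=0 (depth now 2)
Event 4 (EXEC): [IRQ1] PC=0: INC 1 -> ACC=0
Event 5 (EXEC): [IRQ1] PC=1: IRET -> resume IRQ1 at PC=0 (depth now 1)
Event 6 (EXEC): [IRQ1] PC=0: INC 1 -> ACC=1
Event 7 (EXEC): [IRQ1] PC=1: IRET -> resume MAIN at PC=1 (depth now 0)
Event 8 (INT 0): INT 0 arrives: push (MAIN, PC=1), enter IRQ0 at PC=0 (depth now 1)
Event 9 (EXEC): [IRQ0] PC=0: DEC 1 -> ACC=0
Event 10 (EXEC): [IRQ0] PC=1: INC 3 -> ACC=3
Event 11 (EXEC): [IRQ0] PC=2: INC 2 -> ACC=5
Event 12 (EXEC): [IRQ0] PC=3: IRET -> resume MAIN at PC=1 (depth now 0)
Event 13 (EXEC): [MAIN] PC=1: DEC 3 -> ACC=2
Event 14 (EXEC): [MAIN] PC=2: DEC 2 -> ACC=0
Event 15 (INT 0): INT 0 arrives: push (MAIN, PC=3), enter IRQ0 at PC=0 (depth now 1)
Event 16 (EXEC): [IRQ0] PC=0: DEC 1 -> ACC=-1
Event 17 (EXEC): [IRQ0] PC=1: INC 3 -> ACC=2
Event 18 (INT 2): INT 2 arrives: push (IRQ0, PC=2), enter IRQ2 at PC=0 (depth now 2)
Event 19 (EXEC): [IRQ2] PC=0: INC 3 -> ACC=5
Event 20 (EXEC): [IRQ2] PC=1: DEC 2 -> ACC=3
Event 21 (EXEC): [IRQ2] PC=2: INC 3 -> ACC=6
Event 22 (EXEC): [IRQ2] PC=3: IRET -> resume IRQ0 at PC=2 (depth now 1)
Event 23 (EXEC): [IRQ0] PC=2: INC 2 -> ACC=8
Event 24 (EXEC): [IRQ0] PC=3: IRET -> resume MAIN at PC=3 (depth now 0)
Event 25 (EXEC): [MAIN] PC=3: NOP
Event 26 (EXEC): [MAIN] PC=4: INC 2 -> ACC=10

Answer: MAIN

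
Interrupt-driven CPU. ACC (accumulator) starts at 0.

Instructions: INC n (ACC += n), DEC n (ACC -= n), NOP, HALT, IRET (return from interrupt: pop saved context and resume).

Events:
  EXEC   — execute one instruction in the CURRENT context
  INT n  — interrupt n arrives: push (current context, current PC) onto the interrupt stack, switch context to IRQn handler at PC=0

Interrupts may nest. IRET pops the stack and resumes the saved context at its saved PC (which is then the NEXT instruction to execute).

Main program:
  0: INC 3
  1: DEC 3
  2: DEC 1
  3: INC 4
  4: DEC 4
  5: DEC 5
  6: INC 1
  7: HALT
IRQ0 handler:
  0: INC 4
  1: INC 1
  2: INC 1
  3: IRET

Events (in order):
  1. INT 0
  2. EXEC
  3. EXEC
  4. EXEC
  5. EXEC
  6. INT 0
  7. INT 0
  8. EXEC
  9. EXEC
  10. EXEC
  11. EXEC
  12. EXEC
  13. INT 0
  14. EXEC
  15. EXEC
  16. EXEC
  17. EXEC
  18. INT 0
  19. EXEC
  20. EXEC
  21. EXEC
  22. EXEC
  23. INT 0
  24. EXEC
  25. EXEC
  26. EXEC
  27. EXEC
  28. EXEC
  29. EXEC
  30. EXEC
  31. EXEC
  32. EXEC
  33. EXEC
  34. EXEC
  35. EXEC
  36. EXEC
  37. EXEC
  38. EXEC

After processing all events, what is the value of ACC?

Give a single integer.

Answer: 31

Derivation:
Event 1 (INT 0): INT 0 arrives: push (MAIN, PC=0), enter IRQ0 at PC=0 (depth now 1)
Event 2 (EXEC): [IRQ0] PC=0: INC 4 -> ACC=4
Event 3 (EXEC): [IRQ0] PC=1: INC 1 -> ACC=5
Event 4 (EXEC): [IRQ0] PC=2: INC 1 -> ACC=6
Event 5 (EXEC): [IRQ0] PC=3: IRET -> resume MAIN at PC=0 (depth now 0)
Event 6 (INT 0): INT 0 arrives: push (MAIN, PC=0), enter IRQ0 at PC=0 (depth now 1)
Event 7 (INT 0): INT 0 arrives: push (IRQ0, PC=0), enter IRQ0 at PC=0 (depth now 2)
Event 8 (EXEC): [IRQ0] PC=0: INC 4 -> ACC=10
Event 9 (EXEC): [IRQ0] PC=1: INC 1 -> ACC=11
Event 10 (EXEC): [IRQ0] PC=2: INC 1 -> ACC=12
Event 11 (EXEC): [IRQ0] PC=3: IRET -> resume IRQ0 at PC=0 (depth now 1)
Event 12 (EXEC): [IRQ0] PC=0: INC 4 -> ACC=16
Event 13 (INT 0): INT 0 arrives: push (IRQ0, PC=1), enter IRQ0 at PC=0 (depth now 2)
Event 14 (EXEC): [IRQ0] PC=0: INC 4 -> ACC=20
Event 15 (EXEC): [IRQ0] PC=1: INC 1 -> ACC=21
Event 16 (EXEC): [IRQ0] PC=2: INC 1 -> ACC=22
Event 17 (EXEC): [IRQ0] PC=3: IRET -> resume IRQ0 at PC=1 (depth now 1)
Event 18 (INT 0): INT 0 arrives: push (IRQ0, PC=1), enter IRQ0 at PC=0 (depth now 2)
Event 19 (EXEC): [IRQ0] PC=0: INC 4 -> ACC=26
Event 20 (EXEC): [IRQ0] PC=1: INC 1 -> ACC=27
Event 21 (EXEC): [IRQ0] PC=2: INC 1 -> ACC=28
Event 22 (EXEC): [IRQ0] PC=3: IRET -> resume IRQ0 at PC=1 (depth now 1)
Event 23 (INT 0): INT 0 arrives: push (IRQ0, PC=1), enter IRQ0 at PC=0 (depth now 2)
Event 24 (EXEC): [IRQ0] PC=0: INC 4 -> ACC=32
Event 25 (EXEC): [IRQ0] PC=1: INC 1 -> ACC=33
Event 26 (EXEC): [IRQ0] PC=2: INC 1 -> ACC=34
Event 27 (EXEC): [IRQ0] PC=3: IRET -> resume IRQ0 at PC=1 (depth now 1)
Event 28 (EXEC): [IRQ0] PC=1: INC 1 -> ACC=35
Event 29 (EXEC): [IRQ0] PC=2: INC 1 -> ACC=36
Event 30 (EXEC): [IRQ0] PC=3: IRET -> resume MAIN at PC=0 (depth now 0)
Event 31 (EXEC): [MAIN] PC=0: INC 3 -> ACC=39
Event 32 (EXEC): [MAIN] PC=1: DEC 3 -> ACC=36
Event 33 (EXEC): [MAIN] PC=2: DEC 1 -> ACC=35
Event 34 (EXEC): [MAIN] PC=3: INC 4 -> ACC=39
Event 35 (EXEC): [MAIN] PC=4: DEC 4 -> ACC=35
Event 36 (EXEC): [MAIN] PC=5: DEC 5 -> ACC=30
Event 37 (EXEC): [MAIN] PC=6: INC 1 -> ACC=31
Event 38 (EXEC): [MAIN] PC=7: HALT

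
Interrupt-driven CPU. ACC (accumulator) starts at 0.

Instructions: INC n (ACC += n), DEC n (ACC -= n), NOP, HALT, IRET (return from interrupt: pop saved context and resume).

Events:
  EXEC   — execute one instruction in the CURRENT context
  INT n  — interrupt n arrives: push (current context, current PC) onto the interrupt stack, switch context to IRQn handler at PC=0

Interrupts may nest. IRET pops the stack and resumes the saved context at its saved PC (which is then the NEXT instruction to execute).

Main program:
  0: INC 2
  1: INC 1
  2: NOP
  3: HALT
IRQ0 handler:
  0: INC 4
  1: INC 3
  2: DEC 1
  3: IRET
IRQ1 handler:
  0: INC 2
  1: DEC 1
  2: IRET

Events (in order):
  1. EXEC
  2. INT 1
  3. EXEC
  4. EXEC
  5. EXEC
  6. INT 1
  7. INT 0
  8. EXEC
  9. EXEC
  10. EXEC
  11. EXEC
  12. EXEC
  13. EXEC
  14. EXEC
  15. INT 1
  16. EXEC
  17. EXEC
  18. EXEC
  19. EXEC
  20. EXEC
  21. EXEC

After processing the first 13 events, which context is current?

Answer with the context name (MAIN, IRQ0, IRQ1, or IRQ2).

Answer: IRQ1

Derivation:
Event 1 (EXEC): [MAIN] PC=0: INC 2 -> ACC=2
Event 2 (INT 1): INT 1 arrives: push (MAIN, PC=1), enter IRQ1 at PC=0 (depth now 1)
Event 3 (EXEC): [IRQ1] PC=0: INC 2 -> ACC=4
Event 4 (EXEC): [IRQ1] PC=1: DEC 1 -> ACC=3
Event 5 (EXEC): [IRQ1] PC=2: IRET -> resume MAIN at PC=1 (depth now 0)
Event 6 (INT 1): INT 1 arrives: push (MAIN, PC=1), enter IRQ1 at PC=0 (depth now 1)
Event 7 (INT 0): INT 0 arrives: push (IRQ1, PC=0), enter IRQ0 at PC=0 (depth now 2)
Event 8 (EXEC): [IRQ0] PC=0: INC 4 -> ACC=7
Event 9 (EXEC): [IRQ0] PC=1: INC 3 -> ACC=10
Event 10 (EXEC): [IRQ0] PC=2: DEC 1 -> ACC=9
Event 11 (EXEC): [IRQ0] PC=3: IRET -> resume IRQ1 at PC=0 (depth now 1)
Event 12 (EXEC): [IRQ1] PC=0: INC 2 -> ACC=11
Event 13 (EXEC): [IRQ1] PC=1: DEC 1 -> ACC=10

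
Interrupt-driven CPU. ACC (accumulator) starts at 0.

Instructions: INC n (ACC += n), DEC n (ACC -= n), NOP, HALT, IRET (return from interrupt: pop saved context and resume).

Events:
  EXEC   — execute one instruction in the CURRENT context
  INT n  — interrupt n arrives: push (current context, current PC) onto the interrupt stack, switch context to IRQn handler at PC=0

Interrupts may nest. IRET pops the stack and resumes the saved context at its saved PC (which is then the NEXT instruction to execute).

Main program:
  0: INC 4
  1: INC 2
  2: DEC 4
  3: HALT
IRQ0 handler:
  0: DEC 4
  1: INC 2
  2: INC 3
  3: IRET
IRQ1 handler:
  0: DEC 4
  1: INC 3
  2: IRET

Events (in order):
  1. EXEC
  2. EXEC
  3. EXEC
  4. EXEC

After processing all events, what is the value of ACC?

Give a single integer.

Answer: 2

Derivation:
Event 1 (EXEC): [MAIN] PC=0: INC 4 -> ACC=4
Event 2 (EXEC): [MAIN] PC=1: INC 2 -> ACC=6
Event 3 (EXEC): [MAIN] PC=2: DEC 4 -> ACC=2
Event 4 (EXEC): [MAIN] PC=3: HALT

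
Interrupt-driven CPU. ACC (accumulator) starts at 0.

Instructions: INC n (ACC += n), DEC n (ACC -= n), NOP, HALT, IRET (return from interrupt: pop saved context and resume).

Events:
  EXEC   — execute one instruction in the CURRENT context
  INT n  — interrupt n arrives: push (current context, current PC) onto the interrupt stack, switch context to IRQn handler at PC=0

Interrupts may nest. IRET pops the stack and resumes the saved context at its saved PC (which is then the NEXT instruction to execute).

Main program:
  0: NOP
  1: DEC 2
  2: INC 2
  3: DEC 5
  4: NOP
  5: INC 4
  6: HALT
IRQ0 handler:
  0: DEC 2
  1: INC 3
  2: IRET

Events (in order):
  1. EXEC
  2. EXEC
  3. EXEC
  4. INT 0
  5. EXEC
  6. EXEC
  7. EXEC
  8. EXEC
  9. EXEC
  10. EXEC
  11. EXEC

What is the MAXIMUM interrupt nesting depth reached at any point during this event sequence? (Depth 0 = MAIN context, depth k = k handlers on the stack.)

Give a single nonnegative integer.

Answer: 1

Derivation:
Event 1 (EXEC): [MAIN] PC=0: NOP [depth=0]
Event 2 (EXEC): [MAIN] PC=1: DEC 2 -> ACC=-2 [depth=0]
Event 3 (EXEC): [MAIN] PC=2: INC 2 -> ACC=0 [depth=0]
Event 4 (INT 0): INT 0 arrives: push (MAIN, PC=3), enter IRQ0 at PC=0 (depth now 1) [depth=1]
Event 5 (EXEC): [IRQ0] PC=0: DEC 2 -> ACC=-2 [depth=1]
Event 6 (EXEC): [IRQ0] PC=1: INC 3 -> ACC=1 [depth=1]
Event 7 (EXEC): [IRQ0] PC=2: IRET -> resume MAIN at PC=3 (depth now 0) [depth=0]
Event 8 (EXEC): [MAIN] PC=3: DEC 5 -> ACC=-4 [depth=0]
Event 9 (EXEC): [MAIN] PC=4: NOP [depth=0]
Event 10 (EXEC): [MAIN] PC=5: INC 4 -> ACC=0 [depth=0]
Event 11 (EXEC): [MAIN] PC=6: HALT [depth=0]
Max depth observed: 1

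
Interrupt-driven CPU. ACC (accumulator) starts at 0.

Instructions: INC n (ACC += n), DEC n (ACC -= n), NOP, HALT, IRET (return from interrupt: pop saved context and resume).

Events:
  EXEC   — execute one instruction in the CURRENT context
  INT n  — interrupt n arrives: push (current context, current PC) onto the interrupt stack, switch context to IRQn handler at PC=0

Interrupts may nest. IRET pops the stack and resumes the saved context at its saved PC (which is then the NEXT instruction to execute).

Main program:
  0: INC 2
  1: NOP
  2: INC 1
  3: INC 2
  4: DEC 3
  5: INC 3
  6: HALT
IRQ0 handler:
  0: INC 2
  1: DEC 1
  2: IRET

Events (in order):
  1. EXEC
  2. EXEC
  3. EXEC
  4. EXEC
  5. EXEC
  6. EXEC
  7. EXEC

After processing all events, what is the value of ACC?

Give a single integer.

Answer: 5

Derivation:
Event 1 (EXEC): [MAIN] PC=0: INC 2 -> ACC=2
Event 2 (EXEC): [MAIN] PC=1: NOP
Event 3 (EXEC): [MAIN] PC=2: INC 1 -> ACC=3
Event 4 (EXEC): [MAIN] PC=3: INC 2 -> ACC=5
Event 5 (EXEC): [MAIN] PC=4: DEC 3 -> ACC=2
Event 6 (EXEC): [MAIN] PC=5: INC 3 -> ACC=5
Event 7 (EXEC): [MAIN] PC=6: HALT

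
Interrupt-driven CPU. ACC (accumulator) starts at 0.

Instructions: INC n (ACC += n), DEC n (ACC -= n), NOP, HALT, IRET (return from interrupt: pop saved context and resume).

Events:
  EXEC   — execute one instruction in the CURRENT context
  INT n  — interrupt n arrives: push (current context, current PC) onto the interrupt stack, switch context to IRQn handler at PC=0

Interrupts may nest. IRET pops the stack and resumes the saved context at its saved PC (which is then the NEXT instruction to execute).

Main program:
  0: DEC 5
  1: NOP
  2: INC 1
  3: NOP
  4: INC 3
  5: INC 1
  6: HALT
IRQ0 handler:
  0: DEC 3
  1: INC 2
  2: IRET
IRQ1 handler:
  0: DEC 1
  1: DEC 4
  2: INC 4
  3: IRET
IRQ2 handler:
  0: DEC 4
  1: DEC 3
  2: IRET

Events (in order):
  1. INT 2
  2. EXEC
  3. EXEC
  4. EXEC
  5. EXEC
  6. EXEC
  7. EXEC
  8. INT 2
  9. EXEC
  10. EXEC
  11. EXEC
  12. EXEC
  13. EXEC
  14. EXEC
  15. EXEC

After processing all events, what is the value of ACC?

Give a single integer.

Answer: -14

Derivation:
Event 1 (INT 2): INT 2 arrives: push (MAIN, PC=0), enter IRQ2 at PC=0 (depth now 1)
Event 2 (EXEC): [IRQ2] PC=0: DEC 4 -> ACC=-4
Event 3 (EXEC): [IRQ2] PC=1: DEC 3 -> ACC=-7
Event 4 (EXEC): [IRQ2] PC=2: IRET -> resume MAIN at PC=0 (depth now 0)
Event 5 (EXEC): [MAIN] PC=0: DEC 5 -> ACC=-12
Event 6 (EXEC): [MAIN] PC=1: NOP
Event 7 (EXEC): [MAIN] PC=2: INC 1 -> ACC=-11
Event 8 (INT 2): INT 2 arrives: push (MAIN, PC=3), enter IRQ2 at PC=0 (depth now 1)
Event 9 (EXEC): [IRQ2] PC=0: DEC 4 -> ACC=-15
Event 10 (EXEC): [IRQ2] PC=1: DEC 3 -> ACC=-18
Event 11 (EXEC): [IRQ2] PC=2: IRET -> resume MAIN at PC=3 (depth now 0)
Event 12 (EXEC): [MAIN] PC=3: NOP
Event 13 (EXEC): [MAIN] PC=4: INC 3 -> ACC=-15
Event 14 (EXEC): [MAIN] PC=5: INC 1 -> ACC=-14
Event 15 (EXEC): [MAIN] PC=6: HALT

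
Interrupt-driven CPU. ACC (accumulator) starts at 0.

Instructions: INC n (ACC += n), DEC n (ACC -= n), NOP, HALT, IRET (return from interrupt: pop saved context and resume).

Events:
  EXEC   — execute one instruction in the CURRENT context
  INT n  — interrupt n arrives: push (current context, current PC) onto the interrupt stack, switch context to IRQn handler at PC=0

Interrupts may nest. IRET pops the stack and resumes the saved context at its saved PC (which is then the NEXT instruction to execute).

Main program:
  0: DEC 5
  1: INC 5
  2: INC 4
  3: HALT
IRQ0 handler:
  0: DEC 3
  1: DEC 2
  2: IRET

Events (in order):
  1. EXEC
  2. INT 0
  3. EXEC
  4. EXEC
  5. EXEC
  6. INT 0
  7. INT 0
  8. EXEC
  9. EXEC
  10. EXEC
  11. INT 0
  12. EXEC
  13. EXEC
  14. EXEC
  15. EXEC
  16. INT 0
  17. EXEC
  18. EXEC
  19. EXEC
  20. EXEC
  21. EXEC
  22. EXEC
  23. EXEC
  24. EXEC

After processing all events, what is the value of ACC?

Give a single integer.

Event 1 (EXEC): [MAIN] PC=0: DEC 5 -> ACC=-5
Event 2 (INT 0): INT 0 arrives: push (MAIN, PC=1), enter IRQ0 at PC=0 (depth now 1)
Event 3 (EXEC): [IRQ0] PC=0: DEC 3 -> ACC=-8
Event 4 (EXEC): [IRQ0] PC=1: DEC 2 -> ACC=-10
Event 5 (EXEC): [IRQ0] PC=2: IRET -> resume MAIN at PC=1 (depth now 0)
Event 6 (INT 0): INT 0 arrives: push (MAIN, PC=1), enter IRQ0 at PC=0 (depth now 1)
Event 7 (INT 0): INT 0 arrives: push (IRQ0, PC=0), enter IRQ0 at PC=0 (depth now 2)
Event 8 (EXEC): [IRQ0] PC=0: DEC 3 -> ACC=-13
Event 9 (EXEC): [IRQ0] PC=1: DEC 2 -> ACC=-15
Event 10 (EXEC): [IRQ0] PC=2: IRET -> resume IRQ0 at PC=0 (depth now 1)
Event 11 (INT 0): INT 0 arrives: push (IRQ0, PC=0), enter IRQ0 at PC=0 (depth now 2)
Event 12 (EXEC): [IRQ0] PC=0: DEC 3 -> ACC=-18
Event 13 (EXEC): [IRQ0] PC=1: DEC 2 -> ACC=-20
Event 14 (EXEC): [IRQ0] PC=2: IRET -> resume IRQ0 at PC=0 (depth now 1)
Event 15 (EXEC): [IRQ0] PC=0: DEC 3 -> ACC=-23
Event 16 (INT 0): INT 0 arrives: push (IRQ0, PC=1), enter IRQ0 at PC=0 (depth now 2)
Event 17 (EXEC): [IRQ0] PC=0: DEC 3 -> ACC=-26
Event 18 (EXEC): [IRQ0] PC=1: DEC 2 -> ACC=-28
Event 19 (EXEC): [IRQ0] PC=2: IRET -> resume IRQ0 at PC=1 (depth now 1)
Event 20 (EXEC): [IRQ0] PC=1: DEC 2 -> ACC=-30
Event 21 (EXEC): [IRQ0] PC=2: IRET -> resume MAIN at PC=1 (depth now 0)
Event 22 (EXEC): [MAIN] PC=1: INC 5 -> ACC=-25
Event 23 (EXEC): [MAIN] PC=2: INC 4 -> ACC=-21
Event 24 (EXEC): [MAIN] PC=3: HALT

Answer: -21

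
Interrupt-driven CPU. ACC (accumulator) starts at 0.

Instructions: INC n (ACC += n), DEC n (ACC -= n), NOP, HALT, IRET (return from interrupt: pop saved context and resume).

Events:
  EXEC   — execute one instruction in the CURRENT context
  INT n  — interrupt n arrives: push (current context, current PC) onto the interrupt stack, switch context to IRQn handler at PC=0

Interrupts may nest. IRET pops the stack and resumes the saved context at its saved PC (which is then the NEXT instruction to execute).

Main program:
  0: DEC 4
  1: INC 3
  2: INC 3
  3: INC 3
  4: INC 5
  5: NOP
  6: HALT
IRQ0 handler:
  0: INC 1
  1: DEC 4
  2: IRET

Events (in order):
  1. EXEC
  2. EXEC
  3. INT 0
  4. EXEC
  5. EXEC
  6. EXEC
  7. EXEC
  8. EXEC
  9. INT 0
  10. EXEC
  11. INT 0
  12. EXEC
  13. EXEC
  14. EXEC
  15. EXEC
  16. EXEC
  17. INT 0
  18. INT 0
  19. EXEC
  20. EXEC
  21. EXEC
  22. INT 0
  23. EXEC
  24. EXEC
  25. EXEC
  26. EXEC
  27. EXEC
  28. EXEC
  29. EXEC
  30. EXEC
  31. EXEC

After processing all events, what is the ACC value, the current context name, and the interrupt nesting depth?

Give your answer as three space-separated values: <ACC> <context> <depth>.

Event 1 (EXEC): [MAIN] PC=0: DEC 4 -> ACC=-4
Event 2 (EXEC): [MAIN] PC=1: INC 3 -> ACC=-1
Event 3 (INT 0): INT 0 arrives: push (MAIN, PC=2), enter IRQ0 at PC=0 (depth now 1)
Event 4 (EXEC): [IRQ0] PC=0: INC 1 -> ACC=0
Event 5 (EXEC): [IRQ0] PC=1: DEC 4 -> ACC=-4
Event 6 (EXEC): [IRQ0] PC=2: IRET -> resume MAIN at PC=2 (depth now 0)
Event 7 (EXEC): [MAIN] PC=2: INC 3 -> ACC=-1
Event 8 (EXEC): [MAIN] PC=3: INC 3 -> ACC=2
Event 9 (INT 0): INT 0 arrives: push (MAIN, PC=4), enter IRQ0 at PC=0 (depth now 1)
Event 10 (EXEC): [IRQ0] PC=0: INC 1 -> ACC=3
Event 11 (INT 0): INT 0 arrives: push (IRQ0, PC=1), enter IRQ0 at PC=0 (depth now 2)
Event 12 (EXEC): [IRQ0] PC=0: INC 1 -> ACC=4
Event 13 (EXEC): [IRQ0] PC=1: DEC 4 -> ACC=0
Event 14 (EXEC): [IRQ0] PC=2: IRET -> resume IRQ0 at PC=1 (depth now 1)
Event 15 (EXEC): [IRQ0] PC=1: DEC 4 -> ACC=-4
Event 16 (EXEC): [IRQ0] PC=2: IRET -> resume MAIN at PC=4 (depth now 0)
Event 17 (INT 0): INT 0 arrives: push (MAIN, PC=4), enter IRQ0 at PC=0 (depth now 1)
Event 18 (INT 0): INT 0 arrives: push (IRQ0, PC=0), enter IRQ0 at PC=0 (depth now 2)
Event 19 (EXEC): [IRQ0] PC=0: INC 1 -> ACC=-3
Event 20 (EXEC): [IRQ0] PC=1: DEC 4 -> ACC=-7
Event 21 (EXEC): [IRQ0] PC=2: IRET -> resume IRQ0 at PC=0 (depth now 1)
Event 22 (INT 0): INT 0 arrives: push (IRQ0, PC=0), enter IRQ0 at PC=0 (depth now 2)
Event 23 (EXEC): [IRQ0] PC=0: INC 1 -> ACC=-6
Event 24 (EXEC): [IRQ0] PC=1: DEC 4 -> ACC=-10
Event 25 (EXEC): [IRQ0] PC=2: IRET -> resume IRQ0 at PC=0 (depth now 1)
Event 26 (EXEC): [IRQ0] PC=0: INC 1 -> ACC=-9
Event 27 (EXEC): [IRQ0] PC=1: DEC 4 -> ACC=-13
Event 28 (EXEC): [IRQ0] PC=2: IRET -> resume MAIN at PC=4 (depth now 0)
Event 29 (EXEC): [MAIN] PC=4: INC 5 -> ACC=-8
Event 30 (EXEC): [MAIN] PC=5: NOP
Event 31 (EXEC): [MAIN] PC=6: HALT

Answer: -8 MAIN 0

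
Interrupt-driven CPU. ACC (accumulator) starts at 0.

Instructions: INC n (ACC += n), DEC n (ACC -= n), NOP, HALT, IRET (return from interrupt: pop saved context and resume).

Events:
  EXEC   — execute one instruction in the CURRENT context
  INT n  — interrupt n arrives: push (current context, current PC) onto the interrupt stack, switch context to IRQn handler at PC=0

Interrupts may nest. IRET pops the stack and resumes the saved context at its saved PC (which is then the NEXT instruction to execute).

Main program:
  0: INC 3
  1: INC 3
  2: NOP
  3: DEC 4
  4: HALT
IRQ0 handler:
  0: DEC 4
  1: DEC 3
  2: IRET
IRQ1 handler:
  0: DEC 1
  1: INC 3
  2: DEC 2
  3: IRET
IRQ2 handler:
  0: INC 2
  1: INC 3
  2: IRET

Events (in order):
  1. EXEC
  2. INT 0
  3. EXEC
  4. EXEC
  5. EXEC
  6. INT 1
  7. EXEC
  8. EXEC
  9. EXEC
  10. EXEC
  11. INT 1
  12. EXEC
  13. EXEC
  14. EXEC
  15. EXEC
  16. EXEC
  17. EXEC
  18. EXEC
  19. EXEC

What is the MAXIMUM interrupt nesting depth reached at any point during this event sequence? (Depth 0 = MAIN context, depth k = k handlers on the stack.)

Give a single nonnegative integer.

Event 1 (EXEC): [MAIN] PC=0: INC 3 -> ACC=3 [depth=0]
Event 2 (INT 0): INT 0 arrives: push (MAIN, PC=1), enter IRQ0 at PC=0 (depth now 1) [depth=1]
Event 3 (EXEC): [IRQ0] PC=0: DEC 4 -> ACC=-1 [depth=1]
Event 4 (EXEC): [IRQ0] PC=1: DEC 3 -> ACC=-4 [depth=1]
Event 5 (EXEC): [IRQ0] PC=2: IRET -> resume MAIN at PC=1 (depth now 0) [depth=0]
Event 6 (INT 1): INT 1 arrives: push (MAIN, PC=1), enter IRQ1 at PC=0 (depth now 1) [depth=1]
Event 7 (EXEC): [IRQ1] PC=0: DEC 1 -> ACC=-5 [depth=1]
Event 8 (EXEC): [IRQ1] PC=1: INC 3 -> ACC=-2 [depth=1]
Event 9 (EXEC): [IRQ1] PC=2: DEC 2 -> ACC=-4 [depth=1]
Event 10 (EXEC): [IRQ1] PC=3: IRET -> resume MAIN at PC=1 (depth now 0) [depth=0]
Event 11 (INT 1): INT 1 arrives: push (MAIN, PC=1), enter IRQ1 at PC=0 (depth now 1) [depth=1]
Event 12 (EXEC): [IRQ1] PC=0: DEC 1 -> ACC=-5 [depth=1]
Event 13 (EXEC): [IRQ1] PC=1: INC 3 -> ACC=-2 [depth=1]
Event 14 (EXEC): [IRQ1] PC=2: DEC 2 -> ACC=-4 [depth=1]
Event 15 (EXEC): [IRQ1] PC=3: IRET -> resume MAIN at PC=1 (depth now 0) [depth=0]
Event 16 (EXEC): [MAIN] PC=1: INC 3 -> ACC=-1 [depth=0]
Event 17 (EXEC): [MAIN] PC=2: NOP [depth=0]
Event 18 (EXEC): [MAIN] PC=3: DEC 4 -> ACC=-5 [depth=0]
Event 19 (EXEC): [MAIN] PC=4: HALT [depth=0]
Max depth observed: 1

Answer: 1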